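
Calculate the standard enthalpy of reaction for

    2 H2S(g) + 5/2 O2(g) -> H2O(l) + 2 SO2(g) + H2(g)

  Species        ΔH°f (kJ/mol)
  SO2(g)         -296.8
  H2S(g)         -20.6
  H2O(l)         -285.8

ΔH° = -838.2 kJ/mol

ΔH°rxn = Σ nΔHf°(products) − Σ nΔHf°(reactants).
Products: 1·(-285.8) + 2·(-296.8) + 1·(+0.0) = -879.4
Reactants: 2·(-20.6) + 5/2·(+0.0) = -41.2
ΔH° = (-879.4) − (-41.2) = -838.2 kJ/mol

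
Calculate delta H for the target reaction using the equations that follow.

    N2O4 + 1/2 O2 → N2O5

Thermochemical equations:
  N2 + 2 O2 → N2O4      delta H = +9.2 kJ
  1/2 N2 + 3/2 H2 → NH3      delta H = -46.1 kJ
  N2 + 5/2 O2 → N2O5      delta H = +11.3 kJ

equation 1 reversed: -9.2 kJ
equation 2: not needed.
equation 3 as written: +11.3 kJ
Combining the equations, delta H = (-9.2) + (+11.3) = 2.1 kJ

delta H = 2.1 kJ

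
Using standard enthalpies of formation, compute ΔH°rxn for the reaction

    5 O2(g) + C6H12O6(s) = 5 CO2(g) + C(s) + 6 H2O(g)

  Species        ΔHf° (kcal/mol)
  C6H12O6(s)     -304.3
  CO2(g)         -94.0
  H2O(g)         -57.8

ΔH°rxn = Σ nΔHf°(products) − Σ nΔHf°(reactants).
Products: 5·(-94.0) + 1·(+0.0) + 6·(-57.8) = -816.8
Reactants: 5·(+0.0) + 1·(-304.3) = -304.3
ΔH°rxn = (-816.8) − (-304.3) = -512.5 kcal/mol

ΔH°rxn = -512.5 kcal/mol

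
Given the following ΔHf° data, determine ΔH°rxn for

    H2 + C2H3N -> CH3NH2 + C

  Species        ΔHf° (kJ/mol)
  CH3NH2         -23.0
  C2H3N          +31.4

Products: 1·(-23.0) + 1·(+0.0) = -23.0
Reactants: 1·(+0.0) + 1·(+31.4) = +31.4
ΔH°rxn = (-23.0) − (+31.4) = -54.4 kJ/mol

ΔH°rxn = -54.4 kJ/mol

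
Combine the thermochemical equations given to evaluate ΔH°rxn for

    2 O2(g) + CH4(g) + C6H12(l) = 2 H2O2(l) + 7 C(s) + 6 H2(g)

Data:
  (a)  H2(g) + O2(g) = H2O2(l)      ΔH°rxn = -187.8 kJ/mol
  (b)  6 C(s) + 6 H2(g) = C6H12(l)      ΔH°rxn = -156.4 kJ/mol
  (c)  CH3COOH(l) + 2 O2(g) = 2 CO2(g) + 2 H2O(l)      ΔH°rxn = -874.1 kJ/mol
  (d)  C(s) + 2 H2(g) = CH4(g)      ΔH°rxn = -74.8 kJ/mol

(a) × 2 (scale by 2 for the 2 H2O2(l)): (2)·(-187.8) = -375.6 kJ/mol
(b) reversed (reverse to put C6H12(l) on the reactant side): +156.4 kJ/mol
(c): not needed (H2O(l) appears nowhere else).
(d) reversed (CH4(g) must end up as a reactant): +74.8 kJ/mol
ΔH°rxn = (-375.6) + (+156.4) + (+74.8) = -144.4 kJ/mol

ΔH°rxn = -144.4 kJ/mol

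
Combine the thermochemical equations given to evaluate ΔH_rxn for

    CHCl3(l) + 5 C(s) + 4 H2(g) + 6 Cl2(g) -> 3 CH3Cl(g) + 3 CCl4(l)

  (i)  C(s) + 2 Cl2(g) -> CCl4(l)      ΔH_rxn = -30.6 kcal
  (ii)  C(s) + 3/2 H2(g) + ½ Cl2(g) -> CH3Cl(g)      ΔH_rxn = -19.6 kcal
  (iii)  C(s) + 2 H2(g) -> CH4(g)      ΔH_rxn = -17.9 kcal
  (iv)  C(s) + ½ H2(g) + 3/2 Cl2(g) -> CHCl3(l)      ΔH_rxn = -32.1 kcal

(i) × 3 (×3 to match 3 CCl4(l) in the target): (3)·(-30.6) = -91.8 kcal
(ii) × 3 (×3 to match 3 CH3Cl(g) in the target): (3)·(-19.6) = -58.8 kcal
(iii): not needed (CH4(g) appears nowhere else).
(iv) reversed (reverse to put CHCl3(l) on the reactant side): +32.1 kcal
ΔH_rxn = (-91.8) + (-58.8) + (+32.1) = -118.5 kcal

ΔH_rxn = -118.5 kcal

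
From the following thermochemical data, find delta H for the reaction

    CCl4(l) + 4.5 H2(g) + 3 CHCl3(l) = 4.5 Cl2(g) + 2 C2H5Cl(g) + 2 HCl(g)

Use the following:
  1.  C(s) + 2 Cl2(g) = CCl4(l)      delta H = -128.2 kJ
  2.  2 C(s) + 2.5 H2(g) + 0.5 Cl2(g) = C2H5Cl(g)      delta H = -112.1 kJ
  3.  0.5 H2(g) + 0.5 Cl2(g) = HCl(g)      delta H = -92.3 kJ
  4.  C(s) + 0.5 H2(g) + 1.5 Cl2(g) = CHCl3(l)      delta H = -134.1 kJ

eq. 1 reversed: +128.2 kJ
eq. 2 × 2: (2)·(-112.1) = -224.2 kJ
eq. 3 × 2: (2)·(-92.3) = -184.6 kJ
eq. 4 reversed and × 3: (-3)·(-134.1) = +402.3 kJ
delta H = (-1)·(-128.2) + (2)·(-112.1) + (2)·(-92.3) + (-3)·(-134.1) = 121.7 kJ

delta H = 121.7 kJ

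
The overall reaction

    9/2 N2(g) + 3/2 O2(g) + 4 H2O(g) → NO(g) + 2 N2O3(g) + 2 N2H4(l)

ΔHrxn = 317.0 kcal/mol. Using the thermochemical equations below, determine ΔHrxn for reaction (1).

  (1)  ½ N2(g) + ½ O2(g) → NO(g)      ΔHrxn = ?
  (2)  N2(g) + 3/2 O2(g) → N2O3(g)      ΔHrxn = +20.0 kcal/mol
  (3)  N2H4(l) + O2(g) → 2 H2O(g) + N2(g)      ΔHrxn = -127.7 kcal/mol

ΔHrxn = 21.6 kcal/mol

(1) as written: contributes x
(2) × 2: (2)·(+20.0) = +40.0 kcal/mol
(3) reversed and × 2: (-2)·(-127.7) = +255.4 kcal/mol
+317.0 = (+40.0) + (+255.4) + x
x = (+317.0 − (+295.4)) / (1) = 21.6 kcal/mol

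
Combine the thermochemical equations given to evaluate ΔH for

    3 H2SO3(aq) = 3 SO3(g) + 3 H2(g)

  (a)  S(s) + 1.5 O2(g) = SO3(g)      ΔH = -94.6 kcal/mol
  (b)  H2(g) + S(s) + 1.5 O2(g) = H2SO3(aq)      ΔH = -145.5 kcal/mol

(a) × 3 (scale by 3 for the 3 SO3(g)): (3)·(-94.6) = -283.8 kcal/mol
(b) reversed and × 3 (H2SO3(aq) must end up as a reactant; ×3 to match 3 H2SO3(aq) in the target): (-3)·(-145.5) = +436.5 kcal/mol
ΔH = (-283.8) + (+436.5) = 152.7 kcal/mol

ΔH = 152.7 kcal/mol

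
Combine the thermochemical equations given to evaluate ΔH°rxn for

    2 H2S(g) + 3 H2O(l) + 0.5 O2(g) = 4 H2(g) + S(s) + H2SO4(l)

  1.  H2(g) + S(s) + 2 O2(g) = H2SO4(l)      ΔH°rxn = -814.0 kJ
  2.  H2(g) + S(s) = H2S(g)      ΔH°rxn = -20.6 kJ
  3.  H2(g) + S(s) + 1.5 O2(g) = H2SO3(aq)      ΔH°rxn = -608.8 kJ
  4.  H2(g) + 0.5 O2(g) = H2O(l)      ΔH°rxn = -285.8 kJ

ΔH°rxn = 84.6 kJ

eq. 1 as written (H2SO4(l) already on the product side): -814.0 kJ
eq. 2 reversed and × 2 (reverse to put H2S(g) on the reactant side; scale by 2 for the 2 H2S(g)): (-2)·(-20.6) = +41.2 kJ
eq. 3: not needed (H2SO3(aq) appears nowhere else).
eq. 4 reversed and × 3 (reverse to put H2O(l) on the reactant side; scale by 3 for the 3 H2O(l)): (-3)·(-285.8) = +857.4 kJ
ΔH°rxn = (-814.0) + (+41.2) + (+857.4) = 84.6 kJ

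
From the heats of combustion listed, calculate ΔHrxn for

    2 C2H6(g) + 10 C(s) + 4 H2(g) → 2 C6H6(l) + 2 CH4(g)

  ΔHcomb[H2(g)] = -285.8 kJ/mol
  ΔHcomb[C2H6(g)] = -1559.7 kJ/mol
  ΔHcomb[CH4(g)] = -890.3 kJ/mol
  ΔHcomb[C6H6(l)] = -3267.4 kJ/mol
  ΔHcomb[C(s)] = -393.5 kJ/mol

Using ΔH = Σ nΔHc°(reactants) − Σ nΔHc°(products):
= [2·(-1559.7) + 10·(-393.5) + 4·(-285.8)] − [2·(-3267.4) + 2·(-890.3)]
= 117.8 kJ/mol

ΔHrxn = 117.8 kJ/mol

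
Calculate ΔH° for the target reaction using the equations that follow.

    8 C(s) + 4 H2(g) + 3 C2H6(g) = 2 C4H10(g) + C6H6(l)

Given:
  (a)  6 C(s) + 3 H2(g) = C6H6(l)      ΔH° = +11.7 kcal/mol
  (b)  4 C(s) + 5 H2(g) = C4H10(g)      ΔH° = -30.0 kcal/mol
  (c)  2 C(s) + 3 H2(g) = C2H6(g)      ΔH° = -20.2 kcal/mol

(a) as written: +11.7 kcal/mol
(b) × 2: (2)·(-30.0) = -60.0 kcal/mol
(c) reversed and × 3: (-3)·(-20.2) = +60.6 kcal/mol
ΔH° = (1)·(+11.7) + (2)·(-30.0) + (-3)·(-20.2) = 12.3 kcal/mol

ΔH° = 12.3 kcal/mol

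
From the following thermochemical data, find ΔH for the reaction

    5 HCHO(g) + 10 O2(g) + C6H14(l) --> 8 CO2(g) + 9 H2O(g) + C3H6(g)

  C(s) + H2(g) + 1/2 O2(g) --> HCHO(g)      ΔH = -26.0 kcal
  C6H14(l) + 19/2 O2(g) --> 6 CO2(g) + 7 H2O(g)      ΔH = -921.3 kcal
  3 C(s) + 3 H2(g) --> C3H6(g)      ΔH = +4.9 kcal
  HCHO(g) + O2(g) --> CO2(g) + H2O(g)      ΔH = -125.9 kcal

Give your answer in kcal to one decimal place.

ΔH = -1090.2 kcal

equation 1 reversed and × 3: (-3)·(-26.0) = +78.0 kcal
equation 2 as written (C6H14(l) already on the reactant side): -921.3 kcal
equation 3 as written (C3H6(g) already on the product side): +4.9 kcal
equation 4 × 2: (2)·(-125.9) = -251.8 kcal
By Hess's law, ΔH = (-3)·(-26.0) + (1)·(-921.3) + (1)·(+4.9) + (2)·(-125.9) = -1090.2 kcal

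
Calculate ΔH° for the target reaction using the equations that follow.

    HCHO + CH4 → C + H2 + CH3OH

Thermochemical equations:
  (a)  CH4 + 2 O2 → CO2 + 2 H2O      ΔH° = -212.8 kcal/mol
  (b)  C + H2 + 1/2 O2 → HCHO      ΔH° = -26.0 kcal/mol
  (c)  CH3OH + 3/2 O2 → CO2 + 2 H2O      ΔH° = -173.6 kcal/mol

(a) as written (CH4 already on the reactant side): -212.8 kcal/mol
(b) reversed (reverse to put HCHO on the reactant side): +26.0 kcal/mol
(c) reversed (CH3OH must end up as a product): +173.6 kcal/mol
Since enthalpy is a state function, ΔH° = (1)·(-212.8) + (-1)·(-26.0) + (-1)·(-173.6) = -13.2 kcal/mol

ΔH° = -13.2 kcal/mol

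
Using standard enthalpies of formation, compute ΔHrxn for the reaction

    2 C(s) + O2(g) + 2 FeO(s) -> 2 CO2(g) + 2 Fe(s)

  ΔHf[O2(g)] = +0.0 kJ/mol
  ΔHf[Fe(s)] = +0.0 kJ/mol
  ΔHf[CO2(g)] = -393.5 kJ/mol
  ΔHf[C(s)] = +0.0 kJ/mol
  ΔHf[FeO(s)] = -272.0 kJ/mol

ΔHrxn = -243.0 kJ/mol

Products: 2·(-393.5) + 2·(+0.0) = -787.0
Reactants: 2·(+0.0) + 1·(+0.0) + 2·(-272.0) = -544.0
ΔHrxn = (-787.0) − (-544.0) = -243.0 kJ/mol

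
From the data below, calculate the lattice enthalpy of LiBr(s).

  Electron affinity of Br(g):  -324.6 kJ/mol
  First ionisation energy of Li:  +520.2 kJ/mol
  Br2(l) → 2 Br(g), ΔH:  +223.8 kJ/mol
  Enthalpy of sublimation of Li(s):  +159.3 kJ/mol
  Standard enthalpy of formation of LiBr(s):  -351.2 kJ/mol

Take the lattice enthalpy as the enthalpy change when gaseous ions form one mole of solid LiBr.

U = -818.0 kJ/mol

ΔHf° = 1·ΔHsub + 1·(ΣIE) + 1/2·D(Br2) + 1·EA + U
-351.2 = 1·(+159.3) + 1·(+520.2) + 1/2·(+223.8) + 1·(-324.6) + U
U = -351.2 − (+466.8) = -818.0 kJ/mol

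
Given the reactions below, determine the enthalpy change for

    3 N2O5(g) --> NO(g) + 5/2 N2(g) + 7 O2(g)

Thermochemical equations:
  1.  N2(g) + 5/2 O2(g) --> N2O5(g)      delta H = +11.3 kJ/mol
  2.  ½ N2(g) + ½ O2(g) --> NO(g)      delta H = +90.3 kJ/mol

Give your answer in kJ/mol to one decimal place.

delta H = 56.4 kJ/mol

eq. 1 reversed and × 3 (reverse to put N2O5(g) on the reactant side; ×3 to match 3 N2O5(g) in the target): (-3)·(+11.3) = -33.9 kJ/mol
eq. 2 as written (NO(g) already on the product side): +90.3 kJ/mol
By Hess's law, delta H = (-33.9) + (+90.3) = 56.4 kJ/mol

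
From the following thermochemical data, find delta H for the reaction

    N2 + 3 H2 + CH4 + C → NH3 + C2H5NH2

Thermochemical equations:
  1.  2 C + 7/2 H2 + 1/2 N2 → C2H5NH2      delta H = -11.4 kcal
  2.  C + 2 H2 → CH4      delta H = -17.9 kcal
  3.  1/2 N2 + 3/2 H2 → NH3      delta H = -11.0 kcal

delta H = -4.5 kcal

eq. 1 as written (C2H5NH2 already on the product side): -11.4 kcal
eq. 2 reversed (reverse to put CH4 on the reactant side): +17.9 kcal
eq. 3 as written (NH3 already on the product side): -11.0 kcal
delta H = (-11.4) + (+17.9) + (-11.0) = -4.5 kcal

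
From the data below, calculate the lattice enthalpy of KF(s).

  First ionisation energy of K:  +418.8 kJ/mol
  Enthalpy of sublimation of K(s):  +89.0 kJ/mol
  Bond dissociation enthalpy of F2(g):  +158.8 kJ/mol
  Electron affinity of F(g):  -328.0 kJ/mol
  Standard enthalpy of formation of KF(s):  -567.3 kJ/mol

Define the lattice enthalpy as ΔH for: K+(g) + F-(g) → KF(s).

ΔHf° = 1·ΔHsub + 1·(ΣIE) + 1/2·D(F2) + 1·EA + U
-567.3 = 1·(+89.0) + 1·(+418.8) + 1/2·(+158.8) + 1·(-328.0) + U
U = -567.3 − (+259.2) = -826.5 kJ/mol

U = -826.5 kJ/mol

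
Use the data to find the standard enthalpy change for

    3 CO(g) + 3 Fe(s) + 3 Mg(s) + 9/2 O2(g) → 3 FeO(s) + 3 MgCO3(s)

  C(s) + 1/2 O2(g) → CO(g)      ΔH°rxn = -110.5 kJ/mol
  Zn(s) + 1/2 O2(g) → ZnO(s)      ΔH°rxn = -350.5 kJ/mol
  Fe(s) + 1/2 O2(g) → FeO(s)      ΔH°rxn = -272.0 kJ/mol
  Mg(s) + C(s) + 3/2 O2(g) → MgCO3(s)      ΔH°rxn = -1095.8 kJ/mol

equation 1 reversed and × 3 (CO(g) must end up as a reactant; scale by 3 for the 3 CO(g)): (-3)·(-110.5) = +331.5 kJ/mol
equation 2: not needed (ZnO(s) appears nowhere else).
equation 3 × 3 (scale by 3 for the 3 FeO(s)): (3)·(-272.0) = -816.0 kJ/mol
equation 4 × 3 (×3 to match 3 MgCO3(s) in the target): (3)·(-1095.8) = -3287.4 kJ/mol
By Hess's law, ΔH°rxn = (+331.5) + (-816.0) + (-3287.4) = -3771.9 kJ/mol

ΔH°rxn = -3771.9 kJ/mol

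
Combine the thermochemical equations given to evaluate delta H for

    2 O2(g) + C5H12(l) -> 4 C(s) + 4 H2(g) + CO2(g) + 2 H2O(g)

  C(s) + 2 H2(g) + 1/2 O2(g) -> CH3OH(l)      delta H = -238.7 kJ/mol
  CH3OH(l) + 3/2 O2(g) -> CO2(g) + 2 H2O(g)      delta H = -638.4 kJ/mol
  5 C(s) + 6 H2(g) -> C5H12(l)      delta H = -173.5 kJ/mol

delta H = -703.6 kJ/mol

equation 1 as written: -238.7 kJ/mol
equation 2 as written: -638.4 kJ/mol
equation 3 reversed: +173.5 kJ/mol
delta H = (-238.7) + (-638.4) + (+173.5) = -703.6 kJ/mol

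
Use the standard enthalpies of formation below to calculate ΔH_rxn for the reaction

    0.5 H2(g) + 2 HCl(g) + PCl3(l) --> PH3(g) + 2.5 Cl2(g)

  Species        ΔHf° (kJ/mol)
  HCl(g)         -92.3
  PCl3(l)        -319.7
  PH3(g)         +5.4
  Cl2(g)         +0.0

ΔH_rxn = 509.7 kJ/mol

Products: 1·(+5.4) + 5/2·(+0.0) = +5.4
Reactants: 1/2·(+0.0) + 2·(-92.3) + 1·(-319.7) = -504.3
ΔH_rxn = (+5.4) − (-504.3) = 509.7 kJ/mol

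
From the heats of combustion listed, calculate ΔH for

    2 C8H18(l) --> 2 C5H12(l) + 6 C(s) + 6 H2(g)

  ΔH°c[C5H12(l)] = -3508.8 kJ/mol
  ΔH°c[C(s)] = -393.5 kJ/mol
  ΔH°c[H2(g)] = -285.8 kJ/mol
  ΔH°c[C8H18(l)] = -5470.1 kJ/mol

ΔH = 153.2 kJ/mol

Using ΔH = Σ nΔHc°(reactants) − Σ nΔHc°(products):
= [2·(-5470.1)] − [2·(-3508.8) + 6·(-393.5) + 6·(-285.8)]
= 153.2 kJ/mol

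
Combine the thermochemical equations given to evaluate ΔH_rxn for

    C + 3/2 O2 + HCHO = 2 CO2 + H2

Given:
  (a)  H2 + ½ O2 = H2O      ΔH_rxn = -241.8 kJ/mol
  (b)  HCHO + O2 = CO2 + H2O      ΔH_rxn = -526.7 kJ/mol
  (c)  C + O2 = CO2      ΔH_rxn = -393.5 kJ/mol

(a) reversed: +241.8 kJ/mol
(b) as written: -526.7 kJ/mol
(c) as written: -393.5 kJ/mol
ΔH_rxn = (+241.8) + (-526.7) + (-393.5) = -678.4 kJ/mol

ΔH_rxn = -678.4 kJ/mol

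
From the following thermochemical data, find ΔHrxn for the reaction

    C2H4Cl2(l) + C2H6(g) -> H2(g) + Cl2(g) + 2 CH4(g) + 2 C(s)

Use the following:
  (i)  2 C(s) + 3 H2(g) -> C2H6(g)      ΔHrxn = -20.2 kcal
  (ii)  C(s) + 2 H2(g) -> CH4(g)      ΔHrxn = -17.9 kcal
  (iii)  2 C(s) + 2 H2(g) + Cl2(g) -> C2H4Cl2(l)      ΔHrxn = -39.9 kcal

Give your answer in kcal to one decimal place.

(i) reversed: +20.2 kcal
(ii) × 2: (2)·(-17.9) = -35.8 kcal
(iii) reversed: +39.9 kcal
By Hess's law, ΔHrxn = (+20.2) + (-35.8) + (+39.9) = 24.3 kcal

ΔHrxn = 24.3 kcal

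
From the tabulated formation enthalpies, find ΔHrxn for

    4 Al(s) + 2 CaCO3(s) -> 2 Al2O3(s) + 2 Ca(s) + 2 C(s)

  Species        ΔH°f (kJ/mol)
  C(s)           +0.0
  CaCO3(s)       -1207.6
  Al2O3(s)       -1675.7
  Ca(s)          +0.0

Products: 2·(-1675.7) + 2·(+0.0) + 2·(+0.0) = -3351.4
Reactants: 4·(+0.0) + 2·(-1207.6) = -2415.2
ΔHrxn = (-3351.4) − (-2415.2) = -936.2 kJ/mol

ΔHrxn = -936.2 kJ/mol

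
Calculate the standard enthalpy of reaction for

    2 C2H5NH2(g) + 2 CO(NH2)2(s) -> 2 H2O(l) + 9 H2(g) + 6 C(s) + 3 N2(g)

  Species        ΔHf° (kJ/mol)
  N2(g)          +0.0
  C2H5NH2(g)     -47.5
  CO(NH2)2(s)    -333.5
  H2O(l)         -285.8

ΔH° = 190.4 kJ/mol

Products: 2·(-285.8) + 9·(+0.0) + 6·(+0.0) + 3·(+0.0) = -571.6
Reactants: 2·(-47.5) + 2·(-333.5) = -762.0
ΔH° = (-571.6) − (-762.0) = 190.4 kJ/mol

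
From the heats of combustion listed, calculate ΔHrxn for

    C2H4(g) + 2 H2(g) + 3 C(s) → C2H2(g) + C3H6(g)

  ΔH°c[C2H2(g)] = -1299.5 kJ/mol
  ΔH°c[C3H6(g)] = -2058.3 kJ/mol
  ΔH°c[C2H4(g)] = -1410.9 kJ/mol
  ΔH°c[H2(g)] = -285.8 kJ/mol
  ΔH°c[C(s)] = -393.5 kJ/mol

With combustion enthalpies, reactants minus products:
= [1·(-1410.9) + 2·(-285.8) + 3·(-393.5)] − [1·(-1299.5) + 1·(-2058.3)]
= 194.8 kJ/mol

ΔHrxn = 194.8 kJ/mol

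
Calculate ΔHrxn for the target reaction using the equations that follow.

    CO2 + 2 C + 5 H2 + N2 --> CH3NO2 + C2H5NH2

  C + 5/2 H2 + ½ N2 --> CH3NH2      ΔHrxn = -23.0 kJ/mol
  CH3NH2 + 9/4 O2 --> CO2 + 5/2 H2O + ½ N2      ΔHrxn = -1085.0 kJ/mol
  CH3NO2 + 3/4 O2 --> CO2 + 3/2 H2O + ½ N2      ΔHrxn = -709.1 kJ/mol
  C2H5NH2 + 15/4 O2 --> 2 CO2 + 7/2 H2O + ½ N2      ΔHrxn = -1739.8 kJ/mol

equation 1 × 2 (scale by 2 for the 2 C): (2)·(-23.0) = -46.0 kJ/mol
equation 2 × 2: (2)·(-1085.0) = -2170.0 kJ/mol
equation 3 reversed (reverse to put CH3NO2 on the product side): +709.1 kJ/mol
equation 4 reversed (reverse to put C2H5NH2 on the product side): +1739.8 kJ/mol
By Hess's law, ΔHrxn = (2)·(-23.0) + (2)·(-1085.0) + (-1)·(-709.1) + (-1)·(-1739.8) = 232.9 kJ/mol

ΔHrxn = 232.9 kJ/mol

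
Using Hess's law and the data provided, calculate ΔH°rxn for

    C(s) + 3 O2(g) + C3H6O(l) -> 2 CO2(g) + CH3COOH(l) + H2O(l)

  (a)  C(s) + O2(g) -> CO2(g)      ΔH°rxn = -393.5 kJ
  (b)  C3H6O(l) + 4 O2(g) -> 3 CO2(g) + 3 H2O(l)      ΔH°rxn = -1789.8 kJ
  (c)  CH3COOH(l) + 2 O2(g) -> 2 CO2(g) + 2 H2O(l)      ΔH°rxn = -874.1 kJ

ΔH°rxn = -1309.2 kJ

(a) as written: -393.5 kJ
(b) as written: -1789.8 kJ
(c) reversed: +874.1 kJ
ΔH°rxn = (1)·(-393.5) + (1)·(-1789.8) + (-1)·(-874.1) = -1309.2 kJ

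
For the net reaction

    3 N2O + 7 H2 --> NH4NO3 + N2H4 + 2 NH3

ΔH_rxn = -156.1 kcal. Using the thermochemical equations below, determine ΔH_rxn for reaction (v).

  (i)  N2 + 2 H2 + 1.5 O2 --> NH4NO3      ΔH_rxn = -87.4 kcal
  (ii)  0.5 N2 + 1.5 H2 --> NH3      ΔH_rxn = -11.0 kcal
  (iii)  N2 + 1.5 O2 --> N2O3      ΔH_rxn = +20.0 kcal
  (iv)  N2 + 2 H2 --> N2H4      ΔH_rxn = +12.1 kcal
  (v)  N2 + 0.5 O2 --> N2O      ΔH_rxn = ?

(i) as written (NH4NO3 already on the product side): -87.4 kcal
(ii) × 2 (×2 to match 2 NH3 in the target): (2)·(-11.0) = -22.0 kcal
(iii): not needed (N2O3 appears nowhere else).
(iv) as written (N2H4 already on the product side): +12.1 kcal
(v) reversed and × 3 (reverse to put N2O on the reactant side; scale by 3 for the 3 N2O): contributes −3·x
-156.1 = (-87.4) + (-22.0) + (+12.1) − 3·x
x = (-156.1 − (-97.3)) / (-3) = 19.6 kcal

ΔH_rxn = 19.6 kcal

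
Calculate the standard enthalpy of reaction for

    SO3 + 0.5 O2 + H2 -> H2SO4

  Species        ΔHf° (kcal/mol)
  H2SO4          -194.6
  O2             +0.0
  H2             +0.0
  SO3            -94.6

ΔHrxn = -100.0 kcal/mol

Products: 1·(-194.6) = -194.6
Reactants: 1·(-94.6) + 1/2·(+0.0) + 1·(+0.0) = -94.6
ΔHrxn = (-194.6) − (-94.6) = -100.0 kcal/mol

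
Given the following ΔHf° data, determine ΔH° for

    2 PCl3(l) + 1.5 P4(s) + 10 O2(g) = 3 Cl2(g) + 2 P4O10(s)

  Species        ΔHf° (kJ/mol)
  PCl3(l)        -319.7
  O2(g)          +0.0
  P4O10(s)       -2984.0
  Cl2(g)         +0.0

ΔH° = -5328.6 kJ/mol

Products: 3·(+0.0) + 2·(-2984.0) = -5968.0
Reactants: 2·(-319.7) + 3/2·(+0.0) + 10·(+0.0) = -639.4
ΔH° = (-5968.0) − (-639.4) = -5328.6 kJ/mol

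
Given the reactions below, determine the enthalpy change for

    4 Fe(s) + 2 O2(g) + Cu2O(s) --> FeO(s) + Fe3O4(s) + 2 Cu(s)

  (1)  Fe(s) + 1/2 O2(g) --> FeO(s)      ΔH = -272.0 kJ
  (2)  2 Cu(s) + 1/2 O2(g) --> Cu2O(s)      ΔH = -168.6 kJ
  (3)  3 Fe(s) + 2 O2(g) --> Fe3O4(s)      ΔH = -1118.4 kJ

ΔH = -1221.8 kJ

(1) as written: -272.0 kJ
(2) reversed: +168.6 kJ
(3) as written: -1118.4 kJ
ΔH = (-272.0) + (+168.6) + (-1118.4) = -1221.8 kJ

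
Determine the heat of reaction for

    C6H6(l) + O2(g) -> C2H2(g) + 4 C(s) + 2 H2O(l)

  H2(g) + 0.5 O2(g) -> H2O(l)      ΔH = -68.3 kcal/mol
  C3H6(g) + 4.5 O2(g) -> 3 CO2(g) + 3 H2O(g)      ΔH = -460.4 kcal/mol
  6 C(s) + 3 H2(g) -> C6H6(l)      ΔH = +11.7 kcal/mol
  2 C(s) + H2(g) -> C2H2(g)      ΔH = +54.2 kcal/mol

equation 1 × 2 (scale by 2 for the 2 H2O(l)): (2)·(-68.3) = -136.6 kcal/mol
equation 2: not needed (CO2(g) appears nowhere else).
equation 3 reversed (reverse to put C6H6(l) on the reactant side): -11.7 kcal/mol
equation 4 as written (C2H2(g) already on the product side): +54.2 kcal/mol
ΔH = (2)·(-68.3) + (-1)·(+11.7) + (1)·(+54.2) = -94.1 kcal/mol

ΔH = -94.1 kcal/mol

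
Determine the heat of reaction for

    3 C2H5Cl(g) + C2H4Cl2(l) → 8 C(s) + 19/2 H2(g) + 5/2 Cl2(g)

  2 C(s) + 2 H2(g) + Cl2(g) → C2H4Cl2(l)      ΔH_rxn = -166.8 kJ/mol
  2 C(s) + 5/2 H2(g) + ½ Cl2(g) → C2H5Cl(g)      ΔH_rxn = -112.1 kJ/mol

ΔH_rxn = 503.1 kJ/mol

equation 1 reversed (reverse to put C2H4Cl2(l) on the reactant side): +166.8 kJ/mol
equation 2 reversed and × 3 (reverse to put C2H5Cl(g) on the reactant side; ×3 to match 3 C2H5Cl(g) in the target): (-3)·(-112.1) = +336.3 kJ/mol
ΔH_rxn = (+166.8) + (+336.3) = 503.1 kJ/mol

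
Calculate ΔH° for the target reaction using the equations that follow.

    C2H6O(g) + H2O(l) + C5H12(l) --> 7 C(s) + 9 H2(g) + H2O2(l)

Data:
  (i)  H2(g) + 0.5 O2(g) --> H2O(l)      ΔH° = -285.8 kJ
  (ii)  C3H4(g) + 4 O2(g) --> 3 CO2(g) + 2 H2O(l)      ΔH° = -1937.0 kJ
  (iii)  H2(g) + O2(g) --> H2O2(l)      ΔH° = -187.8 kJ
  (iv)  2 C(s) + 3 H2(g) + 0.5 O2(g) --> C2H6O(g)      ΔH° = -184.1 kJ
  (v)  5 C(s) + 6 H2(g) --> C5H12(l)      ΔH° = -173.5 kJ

(i) reversed: +285.8 kJ
(ii): not needed (C3H4(g) appears nowhere else).
(iii) as written (H2O2(l) already on the product side): -187.8 kJ
(iv) reversed (reverse to put C2H6O(g) on the reactant side): +184.1 kJ
(v) reversed (reverse to put C5H12(l) on the reactant side): +173.5 kJ
By Hess's law, ΔH° = (-1)·(-285.8) + (1)·(-187.8) + (-1)·(-184.1) + (-1)·(-173.5) = 455.6 kJ

ΔH° = 455.6 kJ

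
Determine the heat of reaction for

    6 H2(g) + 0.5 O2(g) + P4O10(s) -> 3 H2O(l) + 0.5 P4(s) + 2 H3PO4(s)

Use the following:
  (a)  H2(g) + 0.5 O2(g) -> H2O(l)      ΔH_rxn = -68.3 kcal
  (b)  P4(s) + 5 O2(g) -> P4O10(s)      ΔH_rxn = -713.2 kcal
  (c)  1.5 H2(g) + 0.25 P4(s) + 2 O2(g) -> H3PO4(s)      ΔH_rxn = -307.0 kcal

(a) × 3: (3)·(-68.3) = -204.9 kcal
(b) reversed: +713.2 kcal
(c) × 2: (2)·(-307.0) = -614.0 kcal
Combining the equations, ΔH_rxn = (-204.9) + (+713.2) + (-614.0) = -105.7 kcal

ΔH_rxn = -105.7 kcal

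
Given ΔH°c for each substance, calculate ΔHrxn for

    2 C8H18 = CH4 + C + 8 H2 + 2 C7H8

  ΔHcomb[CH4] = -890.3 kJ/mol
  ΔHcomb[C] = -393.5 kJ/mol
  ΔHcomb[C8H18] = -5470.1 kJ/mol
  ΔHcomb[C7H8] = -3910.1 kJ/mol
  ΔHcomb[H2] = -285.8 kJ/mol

ΔHrxn = 450.2 kJ/mol

With combustion enthalpies, reactants minus products:
= [2·(-5470.1)] − [1·(-890.3) + 1·(-393.5) + 8·(-285.8) + 2·(-3910.1)]
= 450.2 kJ/mol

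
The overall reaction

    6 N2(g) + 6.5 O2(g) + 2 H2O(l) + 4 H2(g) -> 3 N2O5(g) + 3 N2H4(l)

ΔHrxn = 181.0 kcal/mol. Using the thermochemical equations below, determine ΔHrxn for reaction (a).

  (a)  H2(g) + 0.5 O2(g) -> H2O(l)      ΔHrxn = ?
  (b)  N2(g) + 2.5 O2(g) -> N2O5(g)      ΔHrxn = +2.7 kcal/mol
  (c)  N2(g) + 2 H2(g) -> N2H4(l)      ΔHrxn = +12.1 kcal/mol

ΔHrxn = -68.3 kcal/mol

(a) reversed and × 2: contributes −2·x
(b) × 3: (3)·(+2.7) = +8.1 kcal/mol
(c) × 3: (3)·(+12.1) = +36.3 kcal/mol
+181.0 = (+8.1) + (+36.3) − 2·x
x = (+181.0 − (+44.4)) / (-2) = -68.3 kcal/mol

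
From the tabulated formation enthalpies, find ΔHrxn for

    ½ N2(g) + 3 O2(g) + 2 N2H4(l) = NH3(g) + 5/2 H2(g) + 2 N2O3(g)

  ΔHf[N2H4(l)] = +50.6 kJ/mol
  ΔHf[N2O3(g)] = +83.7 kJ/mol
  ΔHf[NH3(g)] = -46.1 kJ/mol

Products: 1·(-46.1) + 5/2·(+0.0) + 2·(+83.7) = +121.3
Reactants: 1/2·(+0.0) + 3·(+0.0) + 2·(+50.6) = +101.2
ΔHrxn = (+121.3) − (+101.2) = 20.1 kJ/mol

ΔHrxn = 20.1 kJ/mol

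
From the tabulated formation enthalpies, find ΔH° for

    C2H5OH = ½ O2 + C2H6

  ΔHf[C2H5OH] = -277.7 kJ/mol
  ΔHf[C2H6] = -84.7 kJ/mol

ΔH° = 193.0 kJ/mol

Products: 1/2·(+0.0) + 1·(-84.7) = -84.7
Reactants: 1·(-277.7) = -277.7
ΔH° = (-84.7) − (-277.7) = 193.0 kJ/mol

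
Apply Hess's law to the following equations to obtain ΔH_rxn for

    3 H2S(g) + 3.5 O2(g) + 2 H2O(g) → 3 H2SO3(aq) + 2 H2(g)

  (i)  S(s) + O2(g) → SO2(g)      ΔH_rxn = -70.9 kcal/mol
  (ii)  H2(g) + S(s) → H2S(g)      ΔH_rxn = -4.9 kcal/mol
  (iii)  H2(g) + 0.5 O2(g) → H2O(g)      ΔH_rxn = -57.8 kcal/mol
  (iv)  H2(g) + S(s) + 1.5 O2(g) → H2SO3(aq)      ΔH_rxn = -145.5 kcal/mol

(i): not needed (SO2(g) appears nowhere else).
(ii) reversed and × 3 (H2S(g) must end up as a reactant; scale by 3 for the 3 H2S(g)): (-3)·(-4.9) = +14.7 kcal/mol
(iii) reversed and × 2 (H2O(g) must end up as a reactant; ×2 to match 2 H2O(g) in the target): (-2)·(-57.8) = +115.6 kcal/mol
(iv) × 3 (×3 to match 3 H2SO3(aq) in the target): (3)·(-145.5) = -436.5 kcal/mol
By Hess's law, ΔH_rxn = (-3)·(-4.9) + (-2)·(-57.8) + (3)·(-145.5) = -306.2 kcal/mol

ΔH_rxn = -306.2 kcal/mol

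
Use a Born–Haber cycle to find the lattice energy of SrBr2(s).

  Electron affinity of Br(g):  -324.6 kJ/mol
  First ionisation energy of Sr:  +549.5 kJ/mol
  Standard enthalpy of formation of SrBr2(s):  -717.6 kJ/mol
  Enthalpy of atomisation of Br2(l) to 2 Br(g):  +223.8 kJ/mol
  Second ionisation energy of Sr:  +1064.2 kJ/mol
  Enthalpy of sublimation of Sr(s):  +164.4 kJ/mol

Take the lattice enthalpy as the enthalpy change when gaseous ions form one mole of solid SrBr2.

U = -2070.3 kJ/mol

ΔHf° = 1·ΔHsub + 1·(ΣIE) + 1·D(Br2) + 2·EA + U
-717.6 = 1·(+164.4) + 1·(+1613.7) + 1·(+223.8) + 2·(-324.6) + U
U = -717.6 − (+1352.7) = -2070.3 kJ/mol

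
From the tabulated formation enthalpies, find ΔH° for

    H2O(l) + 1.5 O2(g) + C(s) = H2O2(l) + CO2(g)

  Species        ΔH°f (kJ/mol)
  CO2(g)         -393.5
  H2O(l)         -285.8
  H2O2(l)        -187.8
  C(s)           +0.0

ΔH°rxn = Σ nΔHf°(products) − Σ nΔHf°(reactants).
Products: 1·(-187.8) + 1·(-393.5) = -581.3
Reactants: 1·(-285.8) + 3/2·(+0.0) + 1·(+0.0) = -285.8
ΔH° = (-581.3) − (-285.8) = -295.5 kJ/mol

ΔH° = -295.5 kJ/mol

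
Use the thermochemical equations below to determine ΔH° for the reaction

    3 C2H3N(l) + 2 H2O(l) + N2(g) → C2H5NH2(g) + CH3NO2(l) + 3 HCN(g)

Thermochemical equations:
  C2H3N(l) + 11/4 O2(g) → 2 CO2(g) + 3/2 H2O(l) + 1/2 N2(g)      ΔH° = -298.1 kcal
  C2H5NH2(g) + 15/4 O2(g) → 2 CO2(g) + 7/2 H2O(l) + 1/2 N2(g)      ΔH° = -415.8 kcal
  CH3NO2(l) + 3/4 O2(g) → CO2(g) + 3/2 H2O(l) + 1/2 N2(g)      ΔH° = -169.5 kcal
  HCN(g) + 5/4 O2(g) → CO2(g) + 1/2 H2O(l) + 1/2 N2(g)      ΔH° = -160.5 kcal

ΔH° = 172.5 kcal

equation 1 × 3 (×3 to match 3 C2H3N(l) in the target): (3)·(-298.1) = -894.3 kcal
equation 2 reversed (reverse to put C2H5NH2(g) on the product side): +415.8 kcal
equation 3 reversed (CH3NO2(l) must end up as a product): +169.5 kcal
equation 4 reversed and × 3 (HCN(g) must end up as a product; scale by 3 for the 3 HCN(g)): (-3)·(-160.5) = +481.5 kcal
Since enthalpy is a state function, ΔH° = (3)·(-298.1) + (-1)·(-415.8) + (-1)·(-169.5) + (-3)·(-160.5) = 172.5 kcal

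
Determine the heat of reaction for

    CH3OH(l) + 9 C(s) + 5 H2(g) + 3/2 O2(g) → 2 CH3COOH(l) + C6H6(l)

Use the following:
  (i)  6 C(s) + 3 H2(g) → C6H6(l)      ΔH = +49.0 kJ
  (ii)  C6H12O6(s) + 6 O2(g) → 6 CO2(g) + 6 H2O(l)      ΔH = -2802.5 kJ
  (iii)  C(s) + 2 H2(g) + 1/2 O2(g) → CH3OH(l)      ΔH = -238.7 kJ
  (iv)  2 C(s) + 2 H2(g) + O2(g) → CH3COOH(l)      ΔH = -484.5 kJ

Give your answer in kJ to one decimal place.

(i) as written: +49.0 kJ
(ii): not needed.
(iii) reversed: +238.7 kJ
(iv) × 2: (2)·(-484.5) = -969.0 kJ
ΔH = (1)·(+49.0) + (-1)·(-238.7) + (2)·(-484.5) = -681.3 kJ

ΔH = -681.3 kJ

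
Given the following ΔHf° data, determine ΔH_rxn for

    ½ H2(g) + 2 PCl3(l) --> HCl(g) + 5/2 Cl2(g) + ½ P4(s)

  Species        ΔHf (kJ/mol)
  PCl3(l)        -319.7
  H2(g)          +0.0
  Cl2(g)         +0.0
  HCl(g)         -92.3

ΔH_rxn = 547.1 kJ/mol

Products: 1·(-92.3) + 5/2·(+0.0) + 1/2·(+0.0) = -92.3
Reactants: 1/2·(+0.0) + 2·(-319.7) = -639.4
ΔH_rxn = (-92.3) − (-639.4) = 547.1 kJ/mol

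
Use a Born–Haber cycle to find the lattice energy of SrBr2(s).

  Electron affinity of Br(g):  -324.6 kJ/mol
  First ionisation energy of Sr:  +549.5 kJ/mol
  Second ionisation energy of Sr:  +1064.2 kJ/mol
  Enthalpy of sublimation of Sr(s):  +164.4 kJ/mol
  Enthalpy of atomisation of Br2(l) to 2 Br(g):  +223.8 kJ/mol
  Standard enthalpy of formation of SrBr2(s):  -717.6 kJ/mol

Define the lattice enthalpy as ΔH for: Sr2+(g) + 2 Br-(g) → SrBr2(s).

ΔHf° = 1·ΔHsub + 1·(ΣIE) + 1·D(Br2) + 2·EA + U
-717.6 = 1·(+164.4) + 1·(+1613.7) + 1·(+223.8) + 2·(-324.6) + U
U = -717.6 − (+1352.7) = -2070.3 kJ/mol

U = -2070.3 kJ/mol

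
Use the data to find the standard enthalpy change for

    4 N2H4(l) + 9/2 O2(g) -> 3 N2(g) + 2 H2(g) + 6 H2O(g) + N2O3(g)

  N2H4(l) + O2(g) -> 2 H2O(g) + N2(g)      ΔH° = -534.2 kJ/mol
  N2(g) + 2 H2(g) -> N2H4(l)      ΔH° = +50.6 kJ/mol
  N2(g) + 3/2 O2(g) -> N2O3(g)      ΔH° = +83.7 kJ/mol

ΔH° = -1569.5 kJ/mol

equation 1 × 3: (3)·(-534.2) = -1602.6 kJ/mol
equation 2 reversed: -50.6 kJ/mol
equation 3 as written: +83.7 kJ/mol
By Hess's law, ΔH° = (-1602.6) + (-50.6) + (+83.7) = -1569.5 kJ/mol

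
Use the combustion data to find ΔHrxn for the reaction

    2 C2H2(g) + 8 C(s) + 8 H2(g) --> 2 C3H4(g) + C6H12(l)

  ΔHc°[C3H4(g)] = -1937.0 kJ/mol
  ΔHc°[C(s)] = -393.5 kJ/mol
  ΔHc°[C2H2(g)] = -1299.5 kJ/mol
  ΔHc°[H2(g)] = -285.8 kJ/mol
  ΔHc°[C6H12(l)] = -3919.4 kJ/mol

With combustion enthalpies, reactants minus products:
= [2·(-1299.5) + 8·(-393.5) + 8·(-285.8)] − [2·(-1937.0) + 1·(-3919.4)]
= -240.0 kJ/mol

ΔHrxn = -240.0 kJ/mol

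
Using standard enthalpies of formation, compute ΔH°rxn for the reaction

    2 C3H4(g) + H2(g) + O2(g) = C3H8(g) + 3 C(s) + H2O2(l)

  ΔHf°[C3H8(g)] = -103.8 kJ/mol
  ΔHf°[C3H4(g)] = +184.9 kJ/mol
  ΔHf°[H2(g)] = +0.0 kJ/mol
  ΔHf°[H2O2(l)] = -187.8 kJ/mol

Products: 1·(-103.8) + 3·(+0.0) + 1·(-187.8) = -291.6
Reactants: 2·(+184.9) + 1·(+0.0) + 1·(+0.0) = +369.8
ΔH°rxn = (-291.6) − (+369.8) = -661.4 kJ/mol

ΔH°rxn = -661.4 kJ/mol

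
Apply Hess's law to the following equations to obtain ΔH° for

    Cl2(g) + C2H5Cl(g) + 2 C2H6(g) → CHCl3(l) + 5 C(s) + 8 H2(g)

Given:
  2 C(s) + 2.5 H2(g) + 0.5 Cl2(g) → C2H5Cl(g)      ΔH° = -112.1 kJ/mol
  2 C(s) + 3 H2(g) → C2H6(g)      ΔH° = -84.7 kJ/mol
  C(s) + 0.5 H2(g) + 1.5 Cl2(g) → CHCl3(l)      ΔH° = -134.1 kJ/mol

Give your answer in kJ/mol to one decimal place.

ΔH° = 147.4 kJ/mol

equation 1 reversed: +112.1 kJ/mol
equation 2 reversed and × 2: (-2)·(-84.7) = +169.4 kJ/mol
equation 3 as written: -134.1 kJ/mol
Since enthalpy is a state function, ΔH° = (-1)·(-112.1) + (-2)·(-84.7) + (1)·(-134.1) = 147.4 kJ/mol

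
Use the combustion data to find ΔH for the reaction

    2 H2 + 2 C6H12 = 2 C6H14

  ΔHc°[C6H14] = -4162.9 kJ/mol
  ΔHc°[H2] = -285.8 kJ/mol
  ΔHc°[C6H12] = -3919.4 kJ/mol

ΔH = -84.6 kJ/mol

Using ΔH = Σ nΔHc°(reactants) − Σ nΔHc°(products):
= [2·(-285.8) + 2·(-3919.4)] − [2·(-4162.9)]
= -84.6 kJ/mol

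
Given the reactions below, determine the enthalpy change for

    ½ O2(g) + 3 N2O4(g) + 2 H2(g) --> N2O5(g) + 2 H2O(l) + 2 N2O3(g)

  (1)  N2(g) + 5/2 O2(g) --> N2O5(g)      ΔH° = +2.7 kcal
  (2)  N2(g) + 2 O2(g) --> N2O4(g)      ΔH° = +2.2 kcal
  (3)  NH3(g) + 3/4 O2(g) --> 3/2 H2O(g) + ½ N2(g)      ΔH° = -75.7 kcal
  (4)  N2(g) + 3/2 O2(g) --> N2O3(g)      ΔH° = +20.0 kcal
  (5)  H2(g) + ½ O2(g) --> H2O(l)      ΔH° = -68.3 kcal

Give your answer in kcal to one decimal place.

ΔH° = -100.5 kcal

(1) as written: +2.7 kcal
(2) reversed and × 3: (-3)·(+2.2) = -6.6 kcal
(3): not needed.
(4) × 2: (2)·(+20.0) = +40.0 kcal
(5) × 2: (2)·(-68.3) = -136.6 kcal
Summing the manipulated equations, ΔH° = (+2.7) + (-6.6) + (+40.0) + (-136.6) = -100.5 kcal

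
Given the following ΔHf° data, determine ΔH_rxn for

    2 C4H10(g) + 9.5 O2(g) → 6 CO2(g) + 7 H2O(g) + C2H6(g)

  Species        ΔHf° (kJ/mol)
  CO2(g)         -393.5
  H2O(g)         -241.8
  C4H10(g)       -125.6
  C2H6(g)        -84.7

ΔH°rxn = Σ nΔHf°(products) − Σ nΔHf°(reactants).
Products: 6·(-393.5) + 7·(-241.8) + 1·(-84.7) = -4138.3
Reactants: 2·(-125.6) + 19/2·(+0.0) = -251.2
ΔH_rxn = (-4138.3) − (-251.2) = -3887.1 kJ/mol

ΔH_rxn = -3887.1 kJ/mol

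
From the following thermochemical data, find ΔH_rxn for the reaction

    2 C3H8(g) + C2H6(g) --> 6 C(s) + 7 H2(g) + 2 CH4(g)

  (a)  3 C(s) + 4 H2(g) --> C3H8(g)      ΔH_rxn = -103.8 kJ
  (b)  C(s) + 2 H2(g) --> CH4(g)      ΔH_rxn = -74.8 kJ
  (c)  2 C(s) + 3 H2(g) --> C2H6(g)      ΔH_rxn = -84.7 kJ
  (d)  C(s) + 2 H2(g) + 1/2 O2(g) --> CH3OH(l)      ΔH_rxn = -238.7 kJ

ΔH_rxn = 142.7 kJ

(a) reversed and × 2: (-2)·(-103.8) = +207.6 kJ
(b) × 2: (2)·(-74.8) = -149.6 kJ
(c) reversed: +84.7 kJ
(d): not needed.
Combining the equations, ΔH_rxn = (-2)·(-103.8) + (2)·(-74.8) + (-1)·(-84.7) = 142.7 kJ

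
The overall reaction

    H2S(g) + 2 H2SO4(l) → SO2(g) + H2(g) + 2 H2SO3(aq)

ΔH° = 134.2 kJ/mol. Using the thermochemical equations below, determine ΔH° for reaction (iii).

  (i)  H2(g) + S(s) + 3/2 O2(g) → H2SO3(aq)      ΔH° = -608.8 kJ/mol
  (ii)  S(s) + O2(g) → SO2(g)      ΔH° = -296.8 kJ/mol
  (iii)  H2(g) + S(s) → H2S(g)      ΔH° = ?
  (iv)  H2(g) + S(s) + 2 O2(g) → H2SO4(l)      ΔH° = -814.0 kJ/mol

(i) × 2: (2)·(-608.8) = -1217.6 kJ/mol
(ii) as written: -296.8 kJ/mol
(iii) reversed: contributes −x
(iv) reversed and × 2: (-2)·(-814.0) = +1628.0 kJ/mol
+134.2 = (-1217.6) + (-296.8) + (+1628.0) − x
x = (+134.2 − (+113.6)) / (-1) = -20.6 kJ/mol

ΔH° = -20.6 kJ/mol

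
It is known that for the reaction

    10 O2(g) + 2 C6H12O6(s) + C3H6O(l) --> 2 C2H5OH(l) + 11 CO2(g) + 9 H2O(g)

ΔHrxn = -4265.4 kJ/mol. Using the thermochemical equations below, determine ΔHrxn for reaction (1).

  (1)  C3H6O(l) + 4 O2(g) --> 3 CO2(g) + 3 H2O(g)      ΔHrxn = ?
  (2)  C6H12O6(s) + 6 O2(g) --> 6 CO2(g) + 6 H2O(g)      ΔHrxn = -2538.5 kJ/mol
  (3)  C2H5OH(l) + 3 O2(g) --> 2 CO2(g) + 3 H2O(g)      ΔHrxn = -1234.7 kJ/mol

(1) as written (C3H6O(l) already on the reactant side): contributes x
(2) × 2 (×2 to match 2 C6H12O6(s) in the target): (2)·(-2538.5) = -5077.0 kJ/mol
(3) reversed and × 2 (reverse to put C2H5OH(l) on the product side; ×2 to match 2 C2H5OH(l) in the target): (-2)·(-1234.7) = +2469.4 kJ/mol
-4265.4 = (-5077.0) + (+2469.4) + x
x = (-4265.4 − (-2607.6)) / (1) = -1657.8 kJ/mol

ΔHrxn = -1657.8 kJ/mol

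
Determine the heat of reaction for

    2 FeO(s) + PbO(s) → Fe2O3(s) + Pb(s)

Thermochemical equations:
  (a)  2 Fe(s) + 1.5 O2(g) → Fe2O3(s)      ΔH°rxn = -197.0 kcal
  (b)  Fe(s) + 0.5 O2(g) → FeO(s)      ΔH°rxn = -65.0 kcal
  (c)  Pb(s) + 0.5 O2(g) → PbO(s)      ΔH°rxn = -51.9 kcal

ΔH°rxn = -15.1 kcal

(a) as written (Fe2O3(s) already on the product side): -197.0 kcal
(b) reversed and × 2 (reverse to put FeO(s) on the reactant side; ×2 to match 2 FeO(s) in the target): (-2)·(-65.0) = +130.0 kcal
(c) reversed (PbO(s) must end up as a reactant): +51.9 kcal
ΔH°rxn = (-197.0) + (+130.0) + (+51.9) = -15.1 kcal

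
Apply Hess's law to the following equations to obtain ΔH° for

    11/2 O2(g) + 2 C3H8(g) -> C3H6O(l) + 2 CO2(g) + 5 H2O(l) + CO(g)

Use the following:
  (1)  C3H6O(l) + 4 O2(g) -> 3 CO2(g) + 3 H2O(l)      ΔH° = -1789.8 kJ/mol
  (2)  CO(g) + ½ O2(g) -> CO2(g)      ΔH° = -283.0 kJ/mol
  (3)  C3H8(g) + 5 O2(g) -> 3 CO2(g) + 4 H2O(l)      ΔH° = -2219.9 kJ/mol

(1) reversed: +1789.8 kJ/mol
(2) reversed: +283.0 kJ/mol
(3) × 2: (2)·(-2219.9) = -4439.8 kJ/mol
ΔH° = (+1789.8) + (+283.0) + (-4439.8) = -2367.0 kJ/mol

ΔH° = -2367.0 kJ/mol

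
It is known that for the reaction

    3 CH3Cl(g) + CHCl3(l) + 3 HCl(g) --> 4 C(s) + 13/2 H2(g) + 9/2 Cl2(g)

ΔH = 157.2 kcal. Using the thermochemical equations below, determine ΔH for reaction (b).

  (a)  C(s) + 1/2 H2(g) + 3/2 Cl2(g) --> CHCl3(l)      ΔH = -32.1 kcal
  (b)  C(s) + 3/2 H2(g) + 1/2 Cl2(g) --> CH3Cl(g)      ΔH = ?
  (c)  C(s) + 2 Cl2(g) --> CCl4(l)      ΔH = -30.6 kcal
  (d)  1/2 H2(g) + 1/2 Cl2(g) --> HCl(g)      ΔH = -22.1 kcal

ΔH = -19.6 kcal

(a) reversed: +32.1 kcal
(b) reversed and × 3: contributes −3·x
(c): not needed.
(d) reversed and × 3: (-3)·(-22.1) = +66.3 kcal
+157.2 = (+32.1) + (+66.3) − 3·x
x = (+157.2 − (+98.4)) / (-3) = -19.6 kcal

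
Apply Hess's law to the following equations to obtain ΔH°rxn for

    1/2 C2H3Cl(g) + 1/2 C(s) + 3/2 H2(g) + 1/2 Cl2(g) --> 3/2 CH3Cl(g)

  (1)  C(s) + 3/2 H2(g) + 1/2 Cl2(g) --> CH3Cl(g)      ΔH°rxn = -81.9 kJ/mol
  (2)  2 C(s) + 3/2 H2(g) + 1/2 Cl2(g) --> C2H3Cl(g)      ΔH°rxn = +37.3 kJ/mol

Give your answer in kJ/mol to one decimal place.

ΔH°rxn = -141.5 kJ/mol

(1) × 3/2: (3/2)·(-81.9) = -122.85 kJ/mol
(2) reversed and × 1/2: (-1/2)·(+37.3) = -18.65 kJ/mol
Summing the manipulated equations, ΔH°rxn = (-122.85) + (-18.65) = -141.5 kJ/mol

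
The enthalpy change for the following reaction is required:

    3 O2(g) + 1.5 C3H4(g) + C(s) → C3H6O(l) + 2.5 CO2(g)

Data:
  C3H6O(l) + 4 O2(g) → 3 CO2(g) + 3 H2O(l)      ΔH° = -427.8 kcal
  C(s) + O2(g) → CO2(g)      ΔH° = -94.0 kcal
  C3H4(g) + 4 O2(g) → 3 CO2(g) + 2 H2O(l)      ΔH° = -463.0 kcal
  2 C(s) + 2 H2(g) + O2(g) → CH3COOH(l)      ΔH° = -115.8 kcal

ΔH° = -360.7 kcal

equation 1 reversed (reverse to put C3H6O(l) on the product side): +427.8 kcal
equation 2 as written: -94.0 kcal
equation 3 × 3/2 (scale by 3/2 for the 3/2 C3H4(g)): (3/2)·(-463.0) = -694.5 kcal
equation 4: not needed (H2(g) appears nowhere else).
By Hess's law, ΔH° = (-1)·(-427.8) + (1)·(-94.0) + (3/2)·(-463.0) = -360.7 kcal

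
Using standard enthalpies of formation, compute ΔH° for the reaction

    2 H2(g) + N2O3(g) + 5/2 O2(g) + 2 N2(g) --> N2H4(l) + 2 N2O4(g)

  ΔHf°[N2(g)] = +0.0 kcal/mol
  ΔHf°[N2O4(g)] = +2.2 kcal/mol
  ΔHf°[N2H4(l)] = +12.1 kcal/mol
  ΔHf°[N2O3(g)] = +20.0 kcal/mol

ΔH° = -3.5 kcal/mol

Products: 1·(+12.1) + 2·(+2.2) = +16.5
Reactants: 2·(+0.0) + 1·(+20.0) + 5/2·(+0.0) + 2·(+0.0) = +20.0
ΔH° = (+16.5) − (+20.0) = -3.5 kcal/mol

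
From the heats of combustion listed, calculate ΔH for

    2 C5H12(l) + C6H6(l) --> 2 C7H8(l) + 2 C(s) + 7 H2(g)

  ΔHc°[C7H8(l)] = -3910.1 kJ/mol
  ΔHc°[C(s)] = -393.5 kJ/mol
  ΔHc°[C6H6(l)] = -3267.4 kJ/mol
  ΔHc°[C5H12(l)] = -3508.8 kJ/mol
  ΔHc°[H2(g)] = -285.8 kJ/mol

Using ΔH = Σ nΔHc°(reactants) − Σ nΔHc°(products):
= [2·(-3508.8) + 1·(-3267.4)] − [2·(-3910.1) + 2·(-393.5) + 7·(-285.8)]
= 322.8 kJ/mol

ΔH = 322.8 kJ/mol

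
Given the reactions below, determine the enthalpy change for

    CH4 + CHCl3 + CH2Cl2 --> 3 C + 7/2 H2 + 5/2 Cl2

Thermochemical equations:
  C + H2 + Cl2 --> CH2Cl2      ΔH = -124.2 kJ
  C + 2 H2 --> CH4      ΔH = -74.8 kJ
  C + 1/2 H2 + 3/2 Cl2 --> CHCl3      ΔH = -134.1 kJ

equation 1 reversed: +124.2 kJ
equation 2 reversed: +74.8 kJ
equation 3 reversed: +134.1 kJ
Combining the equations, ΔH = (+124.2) + (+74.8) + (+134.1) = 333.1 kJ

ΔH = 333.1 kJ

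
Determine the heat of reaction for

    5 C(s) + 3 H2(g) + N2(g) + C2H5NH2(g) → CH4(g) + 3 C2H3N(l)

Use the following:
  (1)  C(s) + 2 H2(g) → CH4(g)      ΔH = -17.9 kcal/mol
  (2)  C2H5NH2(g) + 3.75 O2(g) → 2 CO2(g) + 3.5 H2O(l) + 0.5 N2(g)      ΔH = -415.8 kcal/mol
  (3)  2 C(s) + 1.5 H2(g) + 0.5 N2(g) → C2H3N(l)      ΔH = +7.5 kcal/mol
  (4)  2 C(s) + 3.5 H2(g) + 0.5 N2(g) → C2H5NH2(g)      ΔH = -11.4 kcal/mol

(1) as written (CH4(g) already on the product side): -17.9 kcal/mol
(2): not needed (CO2(g) appears nowhere else).
(3) × 3 (scale by 3 for the 3 C2H3N(l)): (3)·(+7.5) = +22.5 kcal/mol
(4) reversed: +11.4 kcal/mol
ΔH = (1)·(-17.9) + (3)·(+7.5) + (-1)·(-11.4) = 16.0 kcal/mol

ΔH = 16.0 kcal/mol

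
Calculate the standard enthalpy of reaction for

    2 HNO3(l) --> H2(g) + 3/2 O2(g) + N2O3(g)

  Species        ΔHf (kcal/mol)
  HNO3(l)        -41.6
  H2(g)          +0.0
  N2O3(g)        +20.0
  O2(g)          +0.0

ΔH_rxn = 103.2 kcal/mol

Products: 1·(+0.0) + 3/2·(+0.0) + 1·(+20.0) = +20.0
Reactants: 2·(-41.6) = -83.2
ΔH_rxn = (+20.0) − (-83.2) = 103.2 kcal/mol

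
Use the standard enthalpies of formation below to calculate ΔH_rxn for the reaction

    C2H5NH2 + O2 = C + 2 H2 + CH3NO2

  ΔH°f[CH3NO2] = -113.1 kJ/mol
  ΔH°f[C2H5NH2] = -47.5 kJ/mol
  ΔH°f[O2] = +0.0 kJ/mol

Products: 1·(+0.0) + 2·(+0.0) + 1·(-113.1) = -113.1
Reactants: 1·(-47.5) + 1·(+0.0) = -47.5
ΔH_rxn = (-113.1) − (-47.5) = -65.6 kJ/mol

ΔH_rxn = -65.6 kJ/mol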